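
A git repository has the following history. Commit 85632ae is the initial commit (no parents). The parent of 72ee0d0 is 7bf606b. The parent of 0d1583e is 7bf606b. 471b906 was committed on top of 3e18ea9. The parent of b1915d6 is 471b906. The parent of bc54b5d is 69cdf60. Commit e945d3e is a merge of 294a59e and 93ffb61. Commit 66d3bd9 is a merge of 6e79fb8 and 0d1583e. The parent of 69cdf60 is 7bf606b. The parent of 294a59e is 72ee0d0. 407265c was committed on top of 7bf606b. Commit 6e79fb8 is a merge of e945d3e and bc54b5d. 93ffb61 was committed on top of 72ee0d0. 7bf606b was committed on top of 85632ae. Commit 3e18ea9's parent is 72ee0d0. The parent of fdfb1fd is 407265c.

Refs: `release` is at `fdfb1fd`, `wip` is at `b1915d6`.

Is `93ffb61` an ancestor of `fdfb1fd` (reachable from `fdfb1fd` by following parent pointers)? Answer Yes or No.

No

Ancestors of fdfb1fd: {407265c, 7bf606b, 85632ae, fdfb1fd}.
93ffb61 is not in that set, so it is not an ancestor of fdfb1fd.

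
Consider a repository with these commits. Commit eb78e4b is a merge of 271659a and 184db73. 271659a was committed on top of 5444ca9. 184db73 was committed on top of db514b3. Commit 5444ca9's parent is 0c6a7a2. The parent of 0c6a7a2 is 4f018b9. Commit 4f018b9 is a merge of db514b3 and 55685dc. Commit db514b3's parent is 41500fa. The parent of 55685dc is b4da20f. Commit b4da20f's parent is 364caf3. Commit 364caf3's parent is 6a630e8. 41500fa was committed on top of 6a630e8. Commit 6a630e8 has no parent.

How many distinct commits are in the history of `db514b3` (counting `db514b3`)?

3

Walking parent pointers from db514b3: reachable set = {41500fa, 6a630e8, db514b3}.
That is 3 commits.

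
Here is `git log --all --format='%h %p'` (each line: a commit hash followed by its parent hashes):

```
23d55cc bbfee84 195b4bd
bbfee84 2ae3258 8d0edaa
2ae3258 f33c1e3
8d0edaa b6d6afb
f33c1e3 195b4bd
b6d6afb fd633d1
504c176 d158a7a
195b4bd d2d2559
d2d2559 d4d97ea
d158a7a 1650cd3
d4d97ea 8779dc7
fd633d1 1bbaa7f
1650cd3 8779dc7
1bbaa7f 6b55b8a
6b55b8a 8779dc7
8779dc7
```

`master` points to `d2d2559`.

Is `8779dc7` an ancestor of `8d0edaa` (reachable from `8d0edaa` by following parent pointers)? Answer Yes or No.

Ancestors of 8d0edaa (commits reachable by following parents): {1bbaa7f, 6b55b8a, 8779dc7, 8d0edaa, b6d6afb, fd633d1}.
8779dc7 is in that set, so it is an ancestor of 8d0edaa.

Yes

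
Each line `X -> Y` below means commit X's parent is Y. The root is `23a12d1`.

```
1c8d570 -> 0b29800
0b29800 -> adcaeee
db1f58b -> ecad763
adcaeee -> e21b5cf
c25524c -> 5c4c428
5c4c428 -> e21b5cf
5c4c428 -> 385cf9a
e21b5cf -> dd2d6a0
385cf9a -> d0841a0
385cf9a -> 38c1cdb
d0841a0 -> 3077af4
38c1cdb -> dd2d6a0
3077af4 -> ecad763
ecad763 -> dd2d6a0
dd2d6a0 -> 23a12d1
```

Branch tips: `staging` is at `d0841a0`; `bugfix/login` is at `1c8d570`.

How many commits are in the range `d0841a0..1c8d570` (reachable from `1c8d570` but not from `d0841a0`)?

4

Reachable from 1c8d570: {0b29800, 1c8d570, 23a12d1, adcaeee, dd2d6a0, e21b5cf}.
Reachable from d0841a0: {23a12d1, 3077af4, d0841a0, dd2d6a0, ecad763}.
In 1c8d570's history but not d0841a0's: {0b29800, 1c8d570, adcaeee, e21b5cf} — 4 commits.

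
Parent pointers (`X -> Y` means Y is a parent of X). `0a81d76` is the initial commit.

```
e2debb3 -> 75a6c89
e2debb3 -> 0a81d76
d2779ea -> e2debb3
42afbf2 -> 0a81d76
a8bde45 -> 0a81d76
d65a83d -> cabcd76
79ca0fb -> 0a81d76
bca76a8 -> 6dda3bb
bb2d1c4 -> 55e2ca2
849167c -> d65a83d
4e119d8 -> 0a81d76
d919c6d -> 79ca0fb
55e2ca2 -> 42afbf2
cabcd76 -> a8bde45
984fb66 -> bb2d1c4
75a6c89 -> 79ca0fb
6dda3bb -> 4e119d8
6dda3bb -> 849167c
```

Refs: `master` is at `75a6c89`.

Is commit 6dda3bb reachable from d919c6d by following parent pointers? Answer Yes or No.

Ancestors of d919c6d: {0a81d76, 79ca0fb, d919c6d}.
6dda3bb is not in that set, so it is not an ancestor of d919c6d.

No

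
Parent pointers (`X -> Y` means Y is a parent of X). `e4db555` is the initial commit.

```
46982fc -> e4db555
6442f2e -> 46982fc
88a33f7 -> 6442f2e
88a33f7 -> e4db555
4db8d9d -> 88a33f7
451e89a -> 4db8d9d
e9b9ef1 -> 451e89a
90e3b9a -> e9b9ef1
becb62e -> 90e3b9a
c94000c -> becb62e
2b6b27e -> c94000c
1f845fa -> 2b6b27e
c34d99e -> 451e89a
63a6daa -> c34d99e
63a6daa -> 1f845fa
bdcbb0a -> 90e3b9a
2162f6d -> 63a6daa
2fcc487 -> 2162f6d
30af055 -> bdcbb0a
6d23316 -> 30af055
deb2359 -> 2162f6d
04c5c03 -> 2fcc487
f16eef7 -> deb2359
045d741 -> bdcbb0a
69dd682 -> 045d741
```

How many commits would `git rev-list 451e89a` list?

Walking parent pointers from 451e89a: reachable set = {451e89a, 46982fc, 4db8d9d, 6442f2e, 88a33f7, e4db555}.
That is 6 commits.

6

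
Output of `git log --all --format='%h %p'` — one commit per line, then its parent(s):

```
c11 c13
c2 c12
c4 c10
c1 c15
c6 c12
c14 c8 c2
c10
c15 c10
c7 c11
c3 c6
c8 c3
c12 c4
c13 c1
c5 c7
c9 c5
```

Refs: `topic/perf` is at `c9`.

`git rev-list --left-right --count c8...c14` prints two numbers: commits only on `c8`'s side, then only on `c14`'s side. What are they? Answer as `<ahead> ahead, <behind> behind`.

0 ahead, 2 behind

Reachable from c8: {c10, c12, c3, c4, c6, c8}.
Reachable from c14: {c10, c12, c14, c2, c3, c4, c6, c8}.
Only in c8's history (ahead): {} — 0.
Only in c14's history (behind): {c14, c2} — 2.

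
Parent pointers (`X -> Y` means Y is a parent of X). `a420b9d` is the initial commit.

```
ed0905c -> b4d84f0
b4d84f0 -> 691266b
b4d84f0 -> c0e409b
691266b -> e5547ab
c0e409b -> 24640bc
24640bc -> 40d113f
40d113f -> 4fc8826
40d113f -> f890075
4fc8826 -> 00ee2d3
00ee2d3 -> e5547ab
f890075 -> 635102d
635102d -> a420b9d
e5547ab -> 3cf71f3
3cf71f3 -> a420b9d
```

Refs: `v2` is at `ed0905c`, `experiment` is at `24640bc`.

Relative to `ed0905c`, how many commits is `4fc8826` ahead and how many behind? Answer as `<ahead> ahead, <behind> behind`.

0 ahead, 8 behind

Reachable from 4fc8826: {00ee2d3, 3cf71f3, 4fc8826, a420b9d, e5547ab}.
Reachable from ed0905c: {00ee2d3, 24640bc, 3cf71f3, 40d113f, 4fc8826, 635102d, 691266b, a420b9d, b4d84f0, c0e409b, e5547ab, ed0905c, f890075}.
Only in 4fc8826's history (ahead): {} — 0.
Only in ed0905c's history (behind): {24640bc, 40d113f, 635102d, 691266b, b4d84f0, c0e409b, ed0905c, f890075} — 8.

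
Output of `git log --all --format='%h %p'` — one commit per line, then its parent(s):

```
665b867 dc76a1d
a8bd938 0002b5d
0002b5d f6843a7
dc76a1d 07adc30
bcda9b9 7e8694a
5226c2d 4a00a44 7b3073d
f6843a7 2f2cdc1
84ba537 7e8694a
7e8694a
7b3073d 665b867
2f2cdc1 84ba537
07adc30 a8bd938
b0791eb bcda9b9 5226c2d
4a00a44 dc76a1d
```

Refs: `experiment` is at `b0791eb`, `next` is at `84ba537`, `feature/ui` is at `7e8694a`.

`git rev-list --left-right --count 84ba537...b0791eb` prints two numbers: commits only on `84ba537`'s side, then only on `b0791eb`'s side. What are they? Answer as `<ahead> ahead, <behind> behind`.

0 ahead, 12 behind

Reachable from 84ba537: {7e8694a, 84ba537}.
Reachable from b0791eb: {0002b5d, 07adc30, 2f2cdc1, 4a00a44, 5226c2d, 665b867, 7b3073d, 7e8694a, 84ba537, a8bd938, b0791eb, bcda9b9, dc76a1d, f6843a7}.
Only in 84ba537's history (ahead): {} — 0.
Only in b0791eb's history (behind): {0002b5d, 07adc30, 2f2cdc1, 4a00a44, 5226c2d, 665b867, 7b3073d, a8bd938, b0791eb, bcda9b9, dc76a1d, f6843a7} — 12.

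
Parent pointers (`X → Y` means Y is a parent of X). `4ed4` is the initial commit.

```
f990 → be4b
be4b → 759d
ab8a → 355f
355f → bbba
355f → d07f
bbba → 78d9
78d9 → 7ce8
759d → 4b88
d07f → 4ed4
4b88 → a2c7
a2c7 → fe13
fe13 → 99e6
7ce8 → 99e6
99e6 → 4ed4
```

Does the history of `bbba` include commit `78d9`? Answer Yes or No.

Ancestors of bbba (commits reachable by following parents): {4ed4, 78d9, 7ce8, 99e6, bbba}.
78d9 is in that set, so it is an ancestor of bbba.

Yes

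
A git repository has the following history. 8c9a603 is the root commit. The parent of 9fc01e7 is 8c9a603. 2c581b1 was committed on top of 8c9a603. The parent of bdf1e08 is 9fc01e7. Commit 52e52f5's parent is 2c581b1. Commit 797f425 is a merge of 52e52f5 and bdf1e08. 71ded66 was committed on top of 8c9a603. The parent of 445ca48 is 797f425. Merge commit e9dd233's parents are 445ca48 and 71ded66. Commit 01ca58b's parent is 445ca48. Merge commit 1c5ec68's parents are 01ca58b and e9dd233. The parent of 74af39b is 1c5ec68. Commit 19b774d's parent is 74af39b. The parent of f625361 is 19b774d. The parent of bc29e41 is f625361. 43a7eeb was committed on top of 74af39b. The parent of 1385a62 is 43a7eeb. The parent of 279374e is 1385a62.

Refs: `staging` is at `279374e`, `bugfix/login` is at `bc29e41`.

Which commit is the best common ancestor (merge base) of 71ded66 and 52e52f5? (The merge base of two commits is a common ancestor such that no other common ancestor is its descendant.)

Ancestors of 71ded66: {71ded66, 8c9a603}.
Ancestors of 52e52f5: {2c581b1, 52e52f5, 8c9a603}.
Common ancestors: {8c9a603}.
The only common ancestor is 8c9a603, so it is the merge base.

8c9a603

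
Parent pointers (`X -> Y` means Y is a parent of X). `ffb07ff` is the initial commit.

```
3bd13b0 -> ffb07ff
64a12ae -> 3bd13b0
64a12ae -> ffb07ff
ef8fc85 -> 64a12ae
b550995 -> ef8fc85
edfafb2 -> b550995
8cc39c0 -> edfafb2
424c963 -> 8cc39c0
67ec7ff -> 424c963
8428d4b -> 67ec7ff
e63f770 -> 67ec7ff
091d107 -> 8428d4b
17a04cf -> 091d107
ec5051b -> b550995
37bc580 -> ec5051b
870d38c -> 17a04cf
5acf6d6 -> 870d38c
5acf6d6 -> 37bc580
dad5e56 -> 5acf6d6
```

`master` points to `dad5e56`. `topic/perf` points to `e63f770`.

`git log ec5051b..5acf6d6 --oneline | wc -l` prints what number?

Reachable from 5acf6d6: {091d107, 17a04cf, 37bc580, 3bd13b0, 424c963, 5acf6d6, 64a12ae, 67ec7ff, 8428d4b, 870d38c, 8cc39c0, b550995, ec5051b, edfafb2, ef8fc85, ffb07ff}.
Reachable from ec5051b: {3bd13b0, 64a12ae, b550995, ec5051b, ef8fc85, ffb07ff}.
In 5acf6d6's history but not ec5051b's: {091d107, 17a04cf, 37bc580, 424c963, 5acf6d6, 67ec7ff, 8428d4b, 870d38c, 8cc39c0, edfafb2} — 10 commits.

10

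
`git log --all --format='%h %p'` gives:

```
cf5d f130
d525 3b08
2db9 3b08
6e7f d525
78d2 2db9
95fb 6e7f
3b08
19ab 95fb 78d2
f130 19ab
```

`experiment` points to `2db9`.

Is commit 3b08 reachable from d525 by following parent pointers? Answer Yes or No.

Ancestors of d525 (commits reachable by following parents): {3b08, d525}.
3b08 is in that set, so it is an ancestor of d525.

Yes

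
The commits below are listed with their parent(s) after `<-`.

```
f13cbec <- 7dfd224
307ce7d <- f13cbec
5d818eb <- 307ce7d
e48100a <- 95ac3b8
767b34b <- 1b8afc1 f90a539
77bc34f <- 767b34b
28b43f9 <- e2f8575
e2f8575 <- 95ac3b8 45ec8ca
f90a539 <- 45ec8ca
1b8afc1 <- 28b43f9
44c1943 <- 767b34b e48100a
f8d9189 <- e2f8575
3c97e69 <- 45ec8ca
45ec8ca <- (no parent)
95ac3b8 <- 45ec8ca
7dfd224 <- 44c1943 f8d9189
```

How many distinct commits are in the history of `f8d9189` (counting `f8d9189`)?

4

Walking parent pointers from f8d9189: reachable set = {45ec8ca, 95ac3b8, e2f8575, f8d9189}.
That is 4 commits.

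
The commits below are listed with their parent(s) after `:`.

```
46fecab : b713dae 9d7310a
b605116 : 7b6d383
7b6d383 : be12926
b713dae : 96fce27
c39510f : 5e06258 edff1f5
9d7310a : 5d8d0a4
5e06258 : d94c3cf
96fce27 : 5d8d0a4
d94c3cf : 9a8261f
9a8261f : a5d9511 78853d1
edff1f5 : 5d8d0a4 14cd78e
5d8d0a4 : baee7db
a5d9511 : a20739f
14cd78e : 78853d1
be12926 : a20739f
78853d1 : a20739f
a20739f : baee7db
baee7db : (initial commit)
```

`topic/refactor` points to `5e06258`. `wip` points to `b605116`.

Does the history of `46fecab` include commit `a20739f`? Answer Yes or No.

No

Ancestors of 46fecab: {46fecab, 5d8d0a4, 96fce27, 9d7310a, b713dae, baee7db}.
a20739f is not in that set, so it is not an ancestor of 46fecab.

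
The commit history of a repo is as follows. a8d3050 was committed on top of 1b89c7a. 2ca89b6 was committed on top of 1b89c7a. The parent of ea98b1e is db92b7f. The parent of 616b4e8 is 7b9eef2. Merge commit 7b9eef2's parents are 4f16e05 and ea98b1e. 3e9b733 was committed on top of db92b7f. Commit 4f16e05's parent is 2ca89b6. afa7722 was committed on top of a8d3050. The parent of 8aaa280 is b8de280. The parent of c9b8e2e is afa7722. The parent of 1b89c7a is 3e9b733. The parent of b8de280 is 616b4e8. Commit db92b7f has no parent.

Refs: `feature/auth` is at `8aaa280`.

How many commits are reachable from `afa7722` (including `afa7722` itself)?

Walking parent pointers from afa7722: reachable set = {1b89c7a, 3e9b733, a8d3050, afa7722, db92b7f}.
That is 5 commits.

5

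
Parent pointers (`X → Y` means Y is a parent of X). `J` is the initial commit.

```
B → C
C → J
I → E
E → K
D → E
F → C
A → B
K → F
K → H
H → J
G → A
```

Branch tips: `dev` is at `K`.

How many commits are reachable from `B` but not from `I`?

1

Reachable from B: {B, C, J}.
Reachable from I: {C, E, F, H, I, J, K}.
In B's history but not I's: {B} — 1 commit.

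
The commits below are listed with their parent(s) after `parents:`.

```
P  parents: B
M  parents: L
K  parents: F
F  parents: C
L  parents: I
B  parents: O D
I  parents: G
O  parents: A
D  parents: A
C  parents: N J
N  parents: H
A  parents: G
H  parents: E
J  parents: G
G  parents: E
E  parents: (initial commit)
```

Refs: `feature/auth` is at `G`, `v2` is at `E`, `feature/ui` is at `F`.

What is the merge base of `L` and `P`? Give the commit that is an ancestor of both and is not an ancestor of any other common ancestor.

G

Ancestors of L: {E, G, I, L}.
Ancestors of P: {A, B, D, E, G, O, P}.
Common ancestors: {E, G}.
Among these, G is not an ancestor of any other common ancestor — it is the merge base.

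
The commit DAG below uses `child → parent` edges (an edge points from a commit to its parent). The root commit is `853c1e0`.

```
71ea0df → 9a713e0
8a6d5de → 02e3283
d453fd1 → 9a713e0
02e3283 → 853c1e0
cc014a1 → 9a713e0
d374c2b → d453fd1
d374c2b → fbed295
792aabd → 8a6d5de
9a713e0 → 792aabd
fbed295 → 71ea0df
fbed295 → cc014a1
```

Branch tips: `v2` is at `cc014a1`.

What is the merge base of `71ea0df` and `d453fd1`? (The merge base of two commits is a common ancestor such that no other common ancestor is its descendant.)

Ancestors of 71ea0df: {02e3283, 71ea0df, 792aabd, 853c1e0, 8a6d5de, 9a713e0}.
Ancestors of d453fd1: {02e3283, 792aabd, 853c1e0, 8a6d5de, 9a713e0, d453fd1}.
Common ancestors: {02e3283, 792aabd, 853c1e0, 8a6d5de, 9a713e0}.
Among these, 9a713e0 is not an ancestor of any other common ancestor — it is the merge base.

9a713e0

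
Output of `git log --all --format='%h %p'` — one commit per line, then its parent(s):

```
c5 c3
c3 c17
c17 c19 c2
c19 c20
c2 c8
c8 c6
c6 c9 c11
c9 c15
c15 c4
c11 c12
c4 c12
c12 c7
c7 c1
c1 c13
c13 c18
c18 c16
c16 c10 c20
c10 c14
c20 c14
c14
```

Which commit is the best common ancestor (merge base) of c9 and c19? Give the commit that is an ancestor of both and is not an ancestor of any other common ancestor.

c20

Ancestors of c9: {c1, c10, c12, c13, c14, c15, c16, c18, c20, c4, c7, c9}.
Ancestors of c19: {c14, c19, c20}.
Common ancestors: {c14, c20}.
Among these, c20 is not an ancestor of any other common ancestor — it is the merge base.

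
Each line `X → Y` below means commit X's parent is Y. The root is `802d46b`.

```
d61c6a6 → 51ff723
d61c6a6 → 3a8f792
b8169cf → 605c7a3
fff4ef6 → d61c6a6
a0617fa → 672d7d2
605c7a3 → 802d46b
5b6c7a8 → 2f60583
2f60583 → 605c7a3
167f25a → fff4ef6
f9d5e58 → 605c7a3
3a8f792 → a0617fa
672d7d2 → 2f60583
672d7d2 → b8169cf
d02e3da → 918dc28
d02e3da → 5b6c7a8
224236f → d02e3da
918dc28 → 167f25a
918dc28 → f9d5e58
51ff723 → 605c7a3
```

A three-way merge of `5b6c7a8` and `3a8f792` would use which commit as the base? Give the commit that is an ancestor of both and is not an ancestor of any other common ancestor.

2f60583

Ancestors of 5b6c7a8: {2f60583, 5b6c7a8, 605c7a3, 802d46b}.
Ancestors of 3a8f792: {2f60583, 3a8f792, 605c7a3, 672d7d2, 802d46b, a0617fa, b8169cf}.
Common ancestors: {2f60583, 605c7a3, 802d46b}.
Among these, 2f60583 is not an ancestor of any other common ancestor — it is the merge base.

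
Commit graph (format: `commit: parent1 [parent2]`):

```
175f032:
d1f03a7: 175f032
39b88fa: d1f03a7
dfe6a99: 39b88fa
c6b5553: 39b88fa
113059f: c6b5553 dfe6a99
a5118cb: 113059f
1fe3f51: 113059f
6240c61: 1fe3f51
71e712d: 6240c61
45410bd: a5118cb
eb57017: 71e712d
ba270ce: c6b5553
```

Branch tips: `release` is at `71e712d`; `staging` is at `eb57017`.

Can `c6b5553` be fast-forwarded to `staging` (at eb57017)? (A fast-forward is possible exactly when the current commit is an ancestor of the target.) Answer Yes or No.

A fast-forward from c6b5553 to eb57017 is possible iff c6b5553 is an ancestor of eb57017.
Ancestors of eb57017: {113059f, 175f032, 1fe3f51, 39b88fa, 6240c61, 71e712d, c6b5553, d1f03a7, dfe6a99, eb57017}.
c6b5553 is among them, so fast-forward is possible.

Yes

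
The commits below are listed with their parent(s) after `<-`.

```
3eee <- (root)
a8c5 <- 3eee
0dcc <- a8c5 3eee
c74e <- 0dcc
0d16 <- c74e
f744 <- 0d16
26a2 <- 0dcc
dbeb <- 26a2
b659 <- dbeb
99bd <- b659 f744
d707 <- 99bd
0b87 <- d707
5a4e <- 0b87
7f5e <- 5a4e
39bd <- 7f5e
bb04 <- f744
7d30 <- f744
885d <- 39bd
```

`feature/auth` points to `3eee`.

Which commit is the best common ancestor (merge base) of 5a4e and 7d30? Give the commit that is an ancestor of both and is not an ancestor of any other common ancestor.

f744

Ancestors of 5a4e: {0b87, 0d16, 0dcc, 26a2, 3eee, 5a4e, 99bd, a8c5, b659, c74e, d707, dbeb, f744}.
Ancestors of 7d30: {0d16, 0dcc, 3eee, 7d30, a8c5, c74e, f744}.
Common ancestors: {0d16, 0dcc, 3eee, a8c5, c74e, f744}.
Among these, f744 is not an ancestor of any other common ancestor — it is the merge base.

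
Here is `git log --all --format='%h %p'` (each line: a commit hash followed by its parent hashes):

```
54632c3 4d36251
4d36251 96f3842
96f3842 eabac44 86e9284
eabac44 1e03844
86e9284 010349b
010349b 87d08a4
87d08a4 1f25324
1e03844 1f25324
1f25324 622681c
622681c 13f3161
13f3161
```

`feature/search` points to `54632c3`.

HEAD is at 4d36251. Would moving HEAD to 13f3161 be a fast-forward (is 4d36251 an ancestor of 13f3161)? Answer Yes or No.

A fast-forward from 4d36251 to 13f3161 is possible iff 4d36251 is an ancestor of 13f3161.
Ancestors of 13f3161: {13f3161}.
4d36251 is not among them, so fast-forward is not possible.

No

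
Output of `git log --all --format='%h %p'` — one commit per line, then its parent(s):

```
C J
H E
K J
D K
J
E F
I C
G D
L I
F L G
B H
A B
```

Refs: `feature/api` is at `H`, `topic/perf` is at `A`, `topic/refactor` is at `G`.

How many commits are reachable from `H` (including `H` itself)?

Walking parent pointers from H: reachable set = {C, D, E, F, G, H, I, J, K, L}.
That is 10 commits.

10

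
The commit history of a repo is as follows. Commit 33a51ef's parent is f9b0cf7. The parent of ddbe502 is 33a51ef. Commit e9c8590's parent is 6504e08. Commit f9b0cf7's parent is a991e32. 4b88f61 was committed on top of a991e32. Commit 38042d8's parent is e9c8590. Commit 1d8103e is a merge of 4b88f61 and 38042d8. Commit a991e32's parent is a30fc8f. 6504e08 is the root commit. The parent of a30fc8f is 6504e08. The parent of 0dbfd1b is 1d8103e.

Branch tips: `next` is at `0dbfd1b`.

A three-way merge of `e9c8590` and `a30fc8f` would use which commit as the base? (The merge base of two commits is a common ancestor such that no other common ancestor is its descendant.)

Ancestors of e9c8590: {6504e08, e9c8590}.
Ancestors of a30fc8f: {6504e08, a30fc8f}.
Common ancestors: {6504e08}.
The only common ancestor is 6504e08, so it is the merge base.

6504e08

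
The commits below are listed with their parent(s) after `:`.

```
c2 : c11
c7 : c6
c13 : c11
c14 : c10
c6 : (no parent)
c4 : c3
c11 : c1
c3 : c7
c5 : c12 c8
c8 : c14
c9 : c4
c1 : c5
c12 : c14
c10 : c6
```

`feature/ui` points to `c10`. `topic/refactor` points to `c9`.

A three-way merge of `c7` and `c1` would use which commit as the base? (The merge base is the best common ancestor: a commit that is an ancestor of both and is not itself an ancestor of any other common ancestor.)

Ancestors of c7: {c6, c7}.
Ancestors of c1: {c1, c10, c12, c14, c5, c6, c8}.
Common ancestors: {c6}.
The only common ancestor is c6, so it is the merge base.

c6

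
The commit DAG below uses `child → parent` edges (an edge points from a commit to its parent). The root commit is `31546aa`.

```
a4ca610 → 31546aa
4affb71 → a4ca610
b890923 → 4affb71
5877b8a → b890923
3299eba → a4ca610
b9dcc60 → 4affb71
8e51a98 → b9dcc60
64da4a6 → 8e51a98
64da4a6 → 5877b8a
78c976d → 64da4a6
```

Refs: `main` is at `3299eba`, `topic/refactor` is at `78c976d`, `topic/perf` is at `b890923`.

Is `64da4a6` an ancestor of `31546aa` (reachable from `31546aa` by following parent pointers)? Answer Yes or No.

No

Ancestors of 31546aa: {31546aa}.
64da4a6 is not in that set, so it is not an ancestor of 31546aa.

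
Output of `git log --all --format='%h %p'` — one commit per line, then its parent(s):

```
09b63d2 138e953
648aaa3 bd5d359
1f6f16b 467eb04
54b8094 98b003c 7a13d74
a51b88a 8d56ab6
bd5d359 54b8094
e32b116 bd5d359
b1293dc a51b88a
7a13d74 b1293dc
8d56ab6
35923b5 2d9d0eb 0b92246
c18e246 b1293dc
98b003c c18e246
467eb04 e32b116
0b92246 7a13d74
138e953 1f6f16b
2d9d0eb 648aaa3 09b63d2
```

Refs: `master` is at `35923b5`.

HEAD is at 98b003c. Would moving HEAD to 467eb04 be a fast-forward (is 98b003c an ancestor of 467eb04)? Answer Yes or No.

Yes

A fast-forward from 98b003c to 467eb04 is possible iff 98b003c is an ancestor of 467eb04.
Ancestors of 467eb04: {467eb04, 54b8094, 7a13d74, 8d56ab6, 98b003c, a51b88a, b1293dc, bd5d359, c18e246, e32b116}.
98b003c is among them, so fast-forward is possible.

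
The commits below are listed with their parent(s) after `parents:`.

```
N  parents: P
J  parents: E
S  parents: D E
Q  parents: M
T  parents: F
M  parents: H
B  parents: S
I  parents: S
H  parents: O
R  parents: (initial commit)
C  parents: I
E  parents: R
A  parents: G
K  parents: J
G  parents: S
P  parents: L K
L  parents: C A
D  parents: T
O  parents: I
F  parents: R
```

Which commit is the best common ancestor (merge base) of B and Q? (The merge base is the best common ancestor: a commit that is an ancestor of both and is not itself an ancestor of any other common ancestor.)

S

Ancestors of B: {B, D, E, F, R, S, T}.
Ancestors of Q: {D, E, F, H, I, M, O, Q, R, S, T}.
Common ancestors: {D, E, F, R, S, T}.
Among these, S is not an ancestor of any other common ancestor — it is the merge base.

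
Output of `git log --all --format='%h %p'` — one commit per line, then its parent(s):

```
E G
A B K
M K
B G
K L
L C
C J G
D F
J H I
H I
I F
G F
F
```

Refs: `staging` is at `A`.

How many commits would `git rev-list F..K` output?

7

Reachable from K: {C, F, G, H, I, J, K, L}.
Reachable from F: {F}.
In K's history but not F's: {C, G, H, I, J, K, L} — 7 commits.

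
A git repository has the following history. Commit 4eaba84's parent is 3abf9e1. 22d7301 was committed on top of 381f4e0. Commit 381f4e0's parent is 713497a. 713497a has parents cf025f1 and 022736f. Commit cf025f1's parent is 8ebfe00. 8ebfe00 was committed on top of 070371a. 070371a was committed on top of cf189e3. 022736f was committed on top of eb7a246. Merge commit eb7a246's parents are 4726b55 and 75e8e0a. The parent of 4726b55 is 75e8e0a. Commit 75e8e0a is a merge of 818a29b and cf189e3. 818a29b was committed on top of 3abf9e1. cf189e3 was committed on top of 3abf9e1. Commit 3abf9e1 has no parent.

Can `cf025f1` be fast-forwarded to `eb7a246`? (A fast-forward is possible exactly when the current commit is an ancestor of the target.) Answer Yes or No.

A fast-forward from cf025f1 to eb7a246 is possible iff cf025f1 is an ancestor of eb7a246.
Ancestors of eb7a246: {3abf9e1, 4726b55, 75e8e0a, 818a29b, cf189e3, eb7a246}.
cf025f1 is not among them, so fast-forward is not possible.

No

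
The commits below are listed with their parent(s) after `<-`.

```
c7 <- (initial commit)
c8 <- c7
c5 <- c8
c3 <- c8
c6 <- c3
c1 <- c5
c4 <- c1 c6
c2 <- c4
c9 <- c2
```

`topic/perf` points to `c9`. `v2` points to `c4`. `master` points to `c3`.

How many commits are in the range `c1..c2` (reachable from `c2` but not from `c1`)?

4

Reachable from c2: {c1, c2, c3, c4, c5, c6, c7, c8}.
Reachable from c1: {c1, c5, c7, c8}.
In c2's history but not c1's: {c2, c3, c4, c6} — 4 commits.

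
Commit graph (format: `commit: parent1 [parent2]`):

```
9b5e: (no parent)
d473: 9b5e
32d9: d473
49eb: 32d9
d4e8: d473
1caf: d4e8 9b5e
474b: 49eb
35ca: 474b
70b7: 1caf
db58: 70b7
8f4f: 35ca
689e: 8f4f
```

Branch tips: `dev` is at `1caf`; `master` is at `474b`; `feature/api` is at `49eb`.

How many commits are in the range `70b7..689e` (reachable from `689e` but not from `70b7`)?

Reachable from 689e: {32d9, 35ca, 474b, 49eb, 689e, 8f4f, 9b5e, d473}.
Reachable from 70b7: {1caf, 70b7, 9b5e, d473, d4e8}.
In 689e's history but not 70b7's: {32d9, 35ca, 474b, 49eb, 689e, 8f4f} — 6 commits.

6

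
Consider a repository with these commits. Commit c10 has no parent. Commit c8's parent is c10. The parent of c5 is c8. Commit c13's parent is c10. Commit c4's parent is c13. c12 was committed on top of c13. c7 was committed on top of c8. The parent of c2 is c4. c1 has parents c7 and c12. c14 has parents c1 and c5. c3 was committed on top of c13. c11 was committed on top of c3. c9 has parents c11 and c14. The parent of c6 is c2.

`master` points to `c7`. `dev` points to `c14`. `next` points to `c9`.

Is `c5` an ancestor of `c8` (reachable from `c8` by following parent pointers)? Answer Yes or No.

No

Ancestors of c8: {c10, c8}.
c5 is not in that set, so it is not an ancestor of c8.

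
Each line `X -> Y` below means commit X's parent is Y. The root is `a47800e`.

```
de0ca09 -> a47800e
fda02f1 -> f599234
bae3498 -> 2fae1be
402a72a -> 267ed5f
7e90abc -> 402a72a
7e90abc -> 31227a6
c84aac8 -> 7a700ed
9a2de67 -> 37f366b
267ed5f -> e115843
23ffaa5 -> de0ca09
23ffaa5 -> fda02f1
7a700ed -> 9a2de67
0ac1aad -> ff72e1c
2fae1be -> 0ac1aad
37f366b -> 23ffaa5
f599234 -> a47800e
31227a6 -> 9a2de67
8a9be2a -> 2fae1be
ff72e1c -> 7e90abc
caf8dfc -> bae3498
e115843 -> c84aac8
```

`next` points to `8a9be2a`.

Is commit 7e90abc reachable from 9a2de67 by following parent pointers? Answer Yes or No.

Ancestors of 9a2de67: {23ffaa5, 37f366b, 9a2de67, a47800e, de0ca09, f599234, fda02f1}.
7e90abc is not in that set, so it is not an ancestor of 9a2de67.

No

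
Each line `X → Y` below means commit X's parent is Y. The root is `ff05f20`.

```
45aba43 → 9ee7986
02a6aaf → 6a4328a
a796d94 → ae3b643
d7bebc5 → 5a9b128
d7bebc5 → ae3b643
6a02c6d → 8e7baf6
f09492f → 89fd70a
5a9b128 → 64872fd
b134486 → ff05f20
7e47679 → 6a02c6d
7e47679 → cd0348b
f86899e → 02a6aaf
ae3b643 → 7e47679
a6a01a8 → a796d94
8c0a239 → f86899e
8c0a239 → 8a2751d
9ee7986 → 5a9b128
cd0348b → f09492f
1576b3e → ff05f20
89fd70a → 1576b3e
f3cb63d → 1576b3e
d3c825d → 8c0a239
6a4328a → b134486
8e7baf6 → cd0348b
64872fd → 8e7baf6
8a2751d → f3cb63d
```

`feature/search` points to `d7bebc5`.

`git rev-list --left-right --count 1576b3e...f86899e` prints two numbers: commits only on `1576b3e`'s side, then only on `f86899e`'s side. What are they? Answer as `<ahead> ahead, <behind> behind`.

1 ahead, 4 behind

Reachable from 1576b3e: {1576b3e, ff05f20}.
Reachable from f86899e: {02a6aaf, 6a4328a, b134486, f86899e, ff05f20}.
Only in 1576b3e's history (ahead): {1576b3e} — 1.
Only in f86899e's history (behind): {02a6aaf, 6a4328a, b134486, f86899e} — 4.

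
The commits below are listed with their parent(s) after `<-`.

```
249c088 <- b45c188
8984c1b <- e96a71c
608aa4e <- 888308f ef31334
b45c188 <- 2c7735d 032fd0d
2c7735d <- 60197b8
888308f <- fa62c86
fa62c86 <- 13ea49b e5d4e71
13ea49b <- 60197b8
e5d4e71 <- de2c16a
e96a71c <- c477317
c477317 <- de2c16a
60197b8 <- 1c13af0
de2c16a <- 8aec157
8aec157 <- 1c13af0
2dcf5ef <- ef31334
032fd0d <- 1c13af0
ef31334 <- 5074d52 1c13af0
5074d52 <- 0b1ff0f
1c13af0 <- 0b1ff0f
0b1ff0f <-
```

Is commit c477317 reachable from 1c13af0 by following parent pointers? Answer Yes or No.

Ancestors of 1c13af0: {0b1ff0f, 1c13af0}.
c477317 is not in that set, so it is not an ancestor of 1c13af0.

No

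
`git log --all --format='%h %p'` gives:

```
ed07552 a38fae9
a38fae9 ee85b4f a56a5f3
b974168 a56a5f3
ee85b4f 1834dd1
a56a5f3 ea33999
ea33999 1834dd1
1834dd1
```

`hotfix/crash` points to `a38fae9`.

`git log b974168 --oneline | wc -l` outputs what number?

Walking parent pointers from b974168: reachable set = {1834dd1, a56a5f3, b974168, ea33999}.
That is 4 commits.

4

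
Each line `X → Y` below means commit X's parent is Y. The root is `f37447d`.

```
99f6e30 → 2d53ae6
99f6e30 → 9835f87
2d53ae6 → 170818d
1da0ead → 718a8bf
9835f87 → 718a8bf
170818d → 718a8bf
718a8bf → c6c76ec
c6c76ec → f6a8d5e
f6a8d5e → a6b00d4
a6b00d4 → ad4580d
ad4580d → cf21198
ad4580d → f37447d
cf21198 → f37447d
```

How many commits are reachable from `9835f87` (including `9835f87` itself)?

8

Walking parent pointers from 9835f87: reachable set = {718a8bf, 9835f87, a6b00d4, ad4580d, c6c76ec, cf21198, f37447d, f6a8d5e}.
That is 8 commits.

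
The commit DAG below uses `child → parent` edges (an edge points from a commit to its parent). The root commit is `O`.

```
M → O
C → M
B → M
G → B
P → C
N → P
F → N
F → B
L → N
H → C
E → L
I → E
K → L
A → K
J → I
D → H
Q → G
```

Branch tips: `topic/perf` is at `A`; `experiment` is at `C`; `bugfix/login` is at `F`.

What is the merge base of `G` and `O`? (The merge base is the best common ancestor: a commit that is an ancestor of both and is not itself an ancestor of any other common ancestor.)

Ancestors of G: {B, G, M, O}.
Ancestors of O: {O}.
Common ancestors: {O}.
The only common ancestor is O, so it is the merge base.

O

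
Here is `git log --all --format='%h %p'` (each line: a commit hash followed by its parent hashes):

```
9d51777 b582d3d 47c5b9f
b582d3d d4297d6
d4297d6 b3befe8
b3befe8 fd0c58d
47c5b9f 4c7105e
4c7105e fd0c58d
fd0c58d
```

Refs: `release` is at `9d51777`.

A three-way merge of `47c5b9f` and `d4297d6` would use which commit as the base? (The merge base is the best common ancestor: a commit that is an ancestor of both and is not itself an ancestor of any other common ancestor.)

Ancestors of 47c5b9f: {47c5b9f, 4c7105e, fd0c58d}.
Ancestors of d4297d6: {b3befe8, d4297d6, fd0c58d}.
Common ancestors: {fd0c58d}.
The only common ancestor is fd0c58d, so it is the merge base.

fd0c58d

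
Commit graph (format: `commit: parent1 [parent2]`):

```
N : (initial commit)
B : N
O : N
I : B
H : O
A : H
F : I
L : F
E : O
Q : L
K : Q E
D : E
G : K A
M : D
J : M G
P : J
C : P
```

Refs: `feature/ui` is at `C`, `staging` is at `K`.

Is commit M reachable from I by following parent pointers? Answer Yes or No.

No

Ancestors of I: {B, I, N}.
M is not in that set, so it is not an ancestor of I.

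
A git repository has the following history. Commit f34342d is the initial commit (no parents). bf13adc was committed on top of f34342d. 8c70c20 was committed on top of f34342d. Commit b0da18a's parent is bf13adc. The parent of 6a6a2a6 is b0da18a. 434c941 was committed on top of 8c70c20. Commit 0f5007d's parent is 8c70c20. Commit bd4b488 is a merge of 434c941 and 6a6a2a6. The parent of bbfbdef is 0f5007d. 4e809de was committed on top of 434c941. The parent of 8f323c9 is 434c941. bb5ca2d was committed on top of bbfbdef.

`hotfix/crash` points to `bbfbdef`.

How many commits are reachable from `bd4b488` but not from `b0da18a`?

4

Reachable from bd4b488: {434c941, 6a6a2a6, 8c70c20, b0da18a, bd4b488, bf13adc, f34342d}.
Reachable from b0da18a: {b0da18a, bf13adc, f34342d}.
In bd4b488's history but not b0da18a's: {434c941, 6a6a2a6, 8c70c20, bd4b488} — 4 commits.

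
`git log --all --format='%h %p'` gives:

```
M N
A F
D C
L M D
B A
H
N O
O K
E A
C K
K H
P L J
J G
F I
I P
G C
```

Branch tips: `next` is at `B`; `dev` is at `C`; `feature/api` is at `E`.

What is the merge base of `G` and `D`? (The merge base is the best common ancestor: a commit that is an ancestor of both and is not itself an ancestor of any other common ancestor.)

C

Ancestors of G: {C, G, H, K}.
Ancestors of D: {C, D, H, K}.
Common ancestors: {C, H, K}.
Among these, C is not an ancestor of any other common ancestor — it is the merge base.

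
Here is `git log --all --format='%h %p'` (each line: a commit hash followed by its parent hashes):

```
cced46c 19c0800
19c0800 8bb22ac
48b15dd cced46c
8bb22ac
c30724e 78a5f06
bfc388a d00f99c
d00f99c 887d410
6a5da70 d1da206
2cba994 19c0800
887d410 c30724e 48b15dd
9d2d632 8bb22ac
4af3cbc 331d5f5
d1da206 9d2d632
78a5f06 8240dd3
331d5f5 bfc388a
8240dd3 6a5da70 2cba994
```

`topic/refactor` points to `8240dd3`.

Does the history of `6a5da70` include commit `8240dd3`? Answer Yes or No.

Ancestors of 6a5da70: {6a5da70, 8bb22ac, 9d2d632, d1da206}.
8240dd3 is not in that set, so it is not an ancestor of 6a5da70.

No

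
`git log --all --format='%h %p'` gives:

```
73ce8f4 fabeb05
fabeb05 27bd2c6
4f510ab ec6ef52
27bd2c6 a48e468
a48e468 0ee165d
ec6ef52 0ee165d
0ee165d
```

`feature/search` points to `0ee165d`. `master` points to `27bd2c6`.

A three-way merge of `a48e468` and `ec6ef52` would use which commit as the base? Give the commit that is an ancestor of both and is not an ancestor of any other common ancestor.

Ancestors of a48e468: {0ee165d, a48e468}.
Ancestors of ec6ef52: {0ee165d, ec6ef52}.
Common ancestors: {0ee165d}.
The only common ancestor is 0ee165d, so it is the merge base.

0ee165d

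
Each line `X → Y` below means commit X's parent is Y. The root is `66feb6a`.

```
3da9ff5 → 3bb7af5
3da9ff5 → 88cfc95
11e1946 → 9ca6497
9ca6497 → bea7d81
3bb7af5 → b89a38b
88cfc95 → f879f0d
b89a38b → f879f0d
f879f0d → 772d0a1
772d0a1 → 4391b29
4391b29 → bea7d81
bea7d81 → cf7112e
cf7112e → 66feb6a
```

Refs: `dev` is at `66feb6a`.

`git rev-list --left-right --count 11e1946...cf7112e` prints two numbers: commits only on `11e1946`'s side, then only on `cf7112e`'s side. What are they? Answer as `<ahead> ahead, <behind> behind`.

3 ahead, 0 behind

Reachable from 11e1946: {11e1946, 66feb6a, 9ca6497, bea7d81, cf7112e}.
Reachable from cf7112e: {66feb6a, cf7112e}.
Only in 11e1946's history (ahead): {11e1946, 9ca6497, bea7d81} — 3.
Only in cf7112e's history (behind): {} — 0.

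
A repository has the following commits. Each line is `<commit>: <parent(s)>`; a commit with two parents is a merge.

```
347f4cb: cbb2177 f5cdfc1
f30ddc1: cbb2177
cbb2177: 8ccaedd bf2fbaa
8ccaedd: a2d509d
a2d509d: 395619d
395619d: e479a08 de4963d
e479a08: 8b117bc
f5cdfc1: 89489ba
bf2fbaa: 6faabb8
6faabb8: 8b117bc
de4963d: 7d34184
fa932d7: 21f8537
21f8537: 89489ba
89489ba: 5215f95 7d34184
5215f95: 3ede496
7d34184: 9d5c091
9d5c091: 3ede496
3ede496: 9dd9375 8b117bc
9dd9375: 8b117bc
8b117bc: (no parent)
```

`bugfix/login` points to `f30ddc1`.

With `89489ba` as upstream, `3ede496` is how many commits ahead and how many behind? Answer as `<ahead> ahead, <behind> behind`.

0 ahead, 4 behind

Reachable from 3ede496: {3ede496, 8b117bc, 9dd9375}.
Reachable from 89489ba: {3ede496, 5215f95, 7d34184, 89489ba, 8b117bc, 9d5c091, 9dd9375}.
Only in 3ede496's history (ahead): {} — 0.
Only in 89489ba's history (behind): {5215f95, 7d34184, 89489ba, 9d5c091} — 4.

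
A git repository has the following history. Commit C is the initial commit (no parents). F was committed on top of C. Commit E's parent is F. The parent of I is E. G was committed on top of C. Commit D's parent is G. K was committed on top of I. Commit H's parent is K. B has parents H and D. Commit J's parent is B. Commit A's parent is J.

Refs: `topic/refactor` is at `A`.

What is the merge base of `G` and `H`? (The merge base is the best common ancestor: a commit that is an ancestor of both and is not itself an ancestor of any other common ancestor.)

C

Ancestors of G: {C, G}.
Ancestors of H: {C, E, F, H, I, K}.
Common ancestors: {C}.
The only common ancestor is C, so it is the merge base.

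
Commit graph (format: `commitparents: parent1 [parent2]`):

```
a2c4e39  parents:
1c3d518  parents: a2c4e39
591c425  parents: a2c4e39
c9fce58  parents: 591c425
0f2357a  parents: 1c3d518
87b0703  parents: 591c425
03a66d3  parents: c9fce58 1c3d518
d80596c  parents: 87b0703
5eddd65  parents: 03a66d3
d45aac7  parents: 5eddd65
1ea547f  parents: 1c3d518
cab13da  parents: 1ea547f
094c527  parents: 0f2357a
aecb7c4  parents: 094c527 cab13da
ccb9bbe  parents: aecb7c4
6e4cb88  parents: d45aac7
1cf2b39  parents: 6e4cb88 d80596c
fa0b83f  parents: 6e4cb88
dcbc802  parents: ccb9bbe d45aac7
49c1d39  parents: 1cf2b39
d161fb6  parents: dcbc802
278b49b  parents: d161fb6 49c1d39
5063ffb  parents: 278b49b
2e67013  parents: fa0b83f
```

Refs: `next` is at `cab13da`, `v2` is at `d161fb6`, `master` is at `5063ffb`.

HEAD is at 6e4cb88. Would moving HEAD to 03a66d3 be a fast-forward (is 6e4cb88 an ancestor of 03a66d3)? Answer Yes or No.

A fast-forward from 6e4cb88 to 03a66d3 is possible iff 6e4cb88 is an ancestor of 03a66d3.
Ancestors of 03a66d3: {03a66d3, 1c3d518, 591c425, a2c4e39, c9fce58}.
6e4cb88 is not among them, so fast-forward is not possible.

No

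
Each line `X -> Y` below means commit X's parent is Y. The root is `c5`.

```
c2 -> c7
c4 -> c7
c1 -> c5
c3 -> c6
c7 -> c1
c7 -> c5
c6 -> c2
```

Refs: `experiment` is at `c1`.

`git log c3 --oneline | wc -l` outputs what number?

Walking parent pointers from c3: reachable set = {c1, c2, c3, c5, c6, c7}.
That is 6 commits.

6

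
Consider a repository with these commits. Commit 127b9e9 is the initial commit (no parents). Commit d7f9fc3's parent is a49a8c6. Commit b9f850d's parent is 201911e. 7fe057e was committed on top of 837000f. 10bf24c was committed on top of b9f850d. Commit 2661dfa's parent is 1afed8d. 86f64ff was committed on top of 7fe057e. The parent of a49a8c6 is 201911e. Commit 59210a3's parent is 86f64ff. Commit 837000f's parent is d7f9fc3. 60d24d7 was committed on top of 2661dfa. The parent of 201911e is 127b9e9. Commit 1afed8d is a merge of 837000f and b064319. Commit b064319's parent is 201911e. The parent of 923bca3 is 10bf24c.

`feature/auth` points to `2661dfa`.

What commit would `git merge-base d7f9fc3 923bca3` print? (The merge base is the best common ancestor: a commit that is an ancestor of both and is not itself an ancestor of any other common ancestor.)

201911e

Ancestors of d7f9fc3: {127b9e9, 201911e, a49a8c6, d7f9fc3}.
Ancestors of 923bca3: {10bf24c, 127b9e9, 201911e, 923bca3, b9f850d}.
Common ancestors: {127b9e9, 201911e}.
Among these, 201911e is not an ancestor of any other common ancestor — it is the merge base.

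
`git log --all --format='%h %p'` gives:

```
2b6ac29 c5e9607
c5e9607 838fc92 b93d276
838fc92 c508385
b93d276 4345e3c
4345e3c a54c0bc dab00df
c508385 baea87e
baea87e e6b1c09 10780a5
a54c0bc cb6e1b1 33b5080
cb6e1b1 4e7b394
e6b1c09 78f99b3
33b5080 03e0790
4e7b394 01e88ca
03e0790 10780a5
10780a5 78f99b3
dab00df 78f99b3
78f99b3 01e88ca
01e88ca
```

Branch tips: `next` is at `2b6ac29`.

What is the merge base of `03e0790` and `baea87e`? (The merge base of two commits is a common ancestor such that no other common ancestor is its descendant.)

10780a5

Ancestors of 03e0790: {01e88ca, 03e0790, 10780a5, 78f99b3}.
Ancestors of baea87e: {01e88ca, 10780a5, 78f99b3, baea87e, e6b1c09}.
Common ancestors: {01e88ca, 10780a5, 78f99b3}.
Among these, 10780a5 is not an ancestor of any other common ancestor — it is the merge base.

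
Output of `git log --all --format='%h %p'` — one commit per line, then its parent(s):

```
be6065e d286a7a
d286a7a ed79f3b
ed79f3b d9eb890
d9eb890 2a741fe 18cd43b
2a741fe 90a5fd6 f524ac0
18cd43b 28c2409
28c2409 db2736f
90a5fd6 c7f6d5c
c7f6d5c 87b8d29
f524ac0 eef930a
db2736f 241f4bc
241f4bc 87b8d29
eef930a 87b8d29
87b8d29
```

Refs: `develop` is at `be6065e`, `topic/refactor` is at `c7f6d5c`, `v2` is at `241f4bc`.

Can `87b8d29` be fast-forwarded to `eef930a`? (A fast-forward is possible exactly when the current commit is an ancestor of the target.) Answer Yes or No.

A fast-forward from 87b8d29 to eef930a is possible iff 87b8d29 is an ancestor of eef930a.
Ancestors of eef930a: {87b8d29, eef930a}.
87b8d29 is among them, so fast-forward is possible.

Yes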